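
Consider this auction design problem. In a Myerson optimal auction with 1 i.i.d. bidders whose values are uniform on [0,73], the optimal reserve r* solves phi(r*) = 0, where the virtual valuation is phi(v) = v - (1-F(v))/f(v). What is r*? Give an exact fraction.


Step 1: For U[0,73], F(v) = v/73 and f(v) = 1/73
Step 2: phi(v) = v - (1 - v/73)/(1/73) = v - (73 - v) = 2v - 73
Step 3: Set phi(r*) = 0: 2r* - 73 = 0
Step 4: r* = 73/2 (the number of bidders n = 1 does not enter)

73/2


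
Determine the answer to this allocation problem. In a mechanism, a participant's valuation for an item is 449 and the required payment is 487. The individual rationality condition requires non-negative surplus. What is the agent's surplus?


Step 1: Surplus = value - payment = 449 - 487 = -38
Step 2: IR is violated (surplus < 0)

-38


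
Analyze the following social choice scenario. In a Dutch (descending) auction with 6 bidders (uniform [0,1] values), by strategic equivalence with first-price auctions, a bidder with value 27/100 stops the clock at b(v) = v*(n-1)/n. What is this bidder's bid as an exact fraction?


Step 1: Dutch auctions are strategically equivalent to first-price auctions
Step 2: The equilibrium bid is b(v) = v*(n-1)/n
Step 3: b = 27/100 * 5/6
Step 4: b = 9/40

9/40


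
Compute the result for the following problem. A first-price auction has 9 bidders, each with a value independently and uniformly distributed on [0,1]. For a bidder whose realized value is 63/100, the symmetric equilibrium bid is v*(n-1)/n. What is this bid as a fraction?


Step 1: The symmetric BNE bidding function is b(v) = v * (n-1) / n
Step 2: Substitute v = 63/100 and n = 9
Step 3: b = 63/100 * 8/9
Step 4: b = 14/25

14/25


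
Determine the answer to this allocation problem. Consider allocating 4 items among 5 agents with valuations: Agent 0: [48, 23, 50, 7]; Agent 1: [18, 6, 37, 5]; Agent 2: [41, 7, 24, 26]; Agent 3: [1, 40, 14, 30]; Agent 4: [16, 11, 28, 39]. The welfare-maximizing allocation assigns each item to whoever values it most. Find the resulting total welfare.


Step 1: For each item, find the maximum value among all agents.
Step 2: Item 0 -> Agent 0 (value 48)
Step 3: Item 1 -> Agent 3 (value 40)
Step 4: Item 2 -> Agent 0 (value 50)
Step 5: Item 3 -> Agent 4 (value 39)
Step 6: Total welfare = 48 + 40 + 50 + 39 = 177

177


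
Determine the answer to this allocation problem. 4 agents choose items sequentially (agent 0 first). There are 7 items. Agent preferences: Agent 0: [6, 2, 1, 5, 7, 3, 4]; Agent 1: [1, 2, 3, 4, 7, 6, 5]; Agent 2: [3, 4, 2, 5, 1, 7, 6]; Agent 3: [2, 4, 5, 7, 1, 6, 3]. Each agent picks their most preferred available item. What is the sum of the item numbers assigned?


Step 1: Agent 0 picks item 6
Step 2: Agent 1 picks item 1
Step 3: Agent 2 picks item 3
Step 4: Agent 3 picks item 2
Step 5: Sum = 6 + 1 + 3 + 2 = 12

12


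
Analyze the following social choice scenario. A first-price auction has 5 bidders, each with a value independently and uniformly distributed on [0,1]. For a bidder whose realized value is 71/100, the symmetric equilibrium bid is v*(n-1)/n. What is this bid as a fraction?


Step 1: The symmetric BNE bidding function is b(v) = v * (n-1) / n
Step 2: Substitute v = 71/100 and n = 5
Step 3: b = 71/100 * 4/5
Step 4: b = 71/125

71/125


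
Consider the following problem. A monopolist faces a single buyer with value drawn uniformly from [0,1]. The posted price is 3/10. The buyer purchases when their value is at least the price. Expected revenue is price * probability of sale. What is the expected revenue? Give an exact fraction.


Step 1: Posted price r = 3/10, value support [0,1]
Step 2: P(v >= r) = (1 - 3/10)/1 = 7/10
Step 3: Expected revenue = r * P(v >= r) = 3/10 * 7/10
Step 4: Revenue = 21/100

21/100


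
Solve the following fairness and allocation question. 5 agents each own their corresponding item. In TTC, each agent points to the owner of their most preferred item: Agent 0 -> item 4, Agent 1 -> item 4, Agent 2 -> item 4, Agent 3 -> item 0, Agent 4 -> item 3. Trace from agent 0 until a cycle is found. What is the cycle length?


Step 1: Trace the pointer graph from agent 0: 0 -> 4 -> 3 -> 0
Step 2: A cycle is detected when we revisit agent 0
Step 3: The cycle is: 0 -> 4 -> 3 -> 0
Step 4: Cycle length = 3

3


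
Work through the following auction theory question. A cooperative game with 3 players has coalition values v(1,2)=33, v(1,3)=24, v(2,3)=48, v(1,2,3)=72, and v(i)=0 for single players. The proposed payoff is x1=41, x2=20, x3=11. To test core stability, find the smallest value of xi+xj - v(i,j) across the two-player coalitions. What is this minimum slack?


Step 1: Slack for coalition (1,2): x1+x2 - v12 = 61 - 33 = 28
Step 2: Slack for coalition (1,3): x1+x3 - v13 = 52 - 24 = 28
Step 3: Slack for coalition (2,3): x2+x3 - v23 = 31 - 48 = -17
Step 4: Minimum slack = min(28, 28, -17) = -17, attained by (2,3); coalition (2,3) can block (slack < 0), so the allocation is not in the core

-17


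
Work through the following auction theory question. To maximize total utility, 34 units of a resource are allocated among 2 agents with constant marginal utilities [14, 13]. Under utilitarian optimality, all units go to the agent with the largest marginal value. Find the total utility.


Step 1: The marginal utilities are [14, 13]
Step 2: The highest marginal utility is 14
Step 3: All 34 units go to that agent
Step 4: Total utility = 14 * 34 = 476

476


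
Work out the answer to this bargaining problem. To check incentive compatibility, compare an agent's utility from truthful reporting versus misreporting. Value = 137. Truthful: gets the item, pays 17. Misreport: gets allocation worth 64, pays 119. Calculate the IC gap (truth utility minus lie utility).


Step 1: U(truth) = value - payment = 137 - 17 = 120
Step 2: U(lie) = allocation - payment = 64 - 119 = -55
Step 3: IC gap = 120 - (-55) = 175

175


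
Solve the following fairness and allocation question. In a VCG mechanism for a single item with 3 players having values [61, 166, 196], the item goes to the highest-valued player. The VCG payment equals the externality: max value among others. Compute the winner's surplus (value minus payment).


Step 1: The winner is the agent with the highest value: agent 2 with value 196
Step 2: Values of other agents: [61, 166]
Step 3: VCG payment = max of others' values = 166
Step 4: Surplus = 196 - 166 = 30

30


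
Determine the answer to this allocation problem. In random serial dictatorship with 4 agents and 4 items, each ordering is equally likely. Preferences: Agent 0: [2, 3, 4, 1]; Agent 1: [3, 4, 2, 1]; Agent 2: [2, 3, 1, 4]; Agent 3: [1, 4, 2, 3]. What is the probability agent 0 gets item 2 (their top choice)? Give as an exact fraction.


Step 1: Agent 0 wants item 2
Step 2: There are 24 possible orderings of agents
Step 3: In 12 orderings, agent 0 gets item 2
Step 4: Probability = 12/24 = 1/2

1/2


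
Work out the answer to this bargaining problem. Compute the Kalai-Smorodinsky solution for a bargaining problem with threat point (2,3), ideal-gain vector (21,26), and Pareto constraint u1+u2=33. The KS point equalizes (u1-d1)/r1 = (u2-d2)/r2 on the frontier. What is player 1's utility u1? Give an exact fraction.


Step 1: At the KS point, (u1-d1)/r1 = (u2-d2)/r2 = t and u1+u2 = 33
Step 2: u1 = d1 + r1*t and u2 = d2 + r2*t, so (d1 + r1*t) + (d2 + r2*t) = 33
Step 3: t = (33 - 2 - 3)/(21 + 26) = 28/47
Step 4: u1 = d1 + r1*t = 2 + 21 * 28/47 = 682/47
Step 5: (Check: u2 = d2 + r2*t = 869/47; u1+u2 = 682/47 + 869/47 = 33, on the frontier.)

682/47


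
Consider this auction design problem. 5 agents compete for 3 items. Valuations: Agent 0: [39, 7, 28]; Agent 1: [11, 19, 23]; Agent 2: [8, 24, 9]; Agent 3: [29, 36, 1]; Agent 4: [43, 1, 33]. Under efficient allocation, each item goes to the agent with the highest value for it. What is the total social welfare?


Step 1: For each item, find the maximum value among all agents.
Step 2: Item 0 -> Agent 4 (value 43)
Step 3: Item 1 -> Agent 3 (value 36)
Step 4: Item 2 -> Agent 4 (value 33)
Step 5: Total welfare = 43 + 36 + 33 = 112

112


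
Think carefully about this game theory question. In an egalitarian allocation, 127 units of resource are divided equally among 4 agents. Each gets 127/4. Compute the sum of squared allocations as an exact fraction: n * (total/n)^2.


Step 1: Each agent's share = 127/4
Step 2: Square of each share = (127/4)^2 = 16129/16
Step 3: Sum of squares = 4 * 16129/16 = 16129/4

16129/4


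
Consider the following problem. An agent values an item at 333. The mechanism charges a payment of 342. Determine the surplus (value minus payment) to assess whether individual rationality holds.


Step 1: Surplus = value - payment = 333 - 342 = -9
Step 2: IR is violated (surplus < 0)

-9


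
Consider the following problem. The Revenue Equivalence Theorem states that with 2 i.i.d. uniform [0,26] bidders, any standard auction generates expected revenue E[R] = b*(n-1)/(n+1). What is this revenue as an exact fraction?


Step 1: By Revenue Equivalence, expected revenue = b*(n-1)/(n+1)
Step 2: Substituting n = 2, b = 26
Step 3: Revenue = 26*(2-1)/(2+1) = 26*1/3
Step 4: Revenue = 26/3

26/3


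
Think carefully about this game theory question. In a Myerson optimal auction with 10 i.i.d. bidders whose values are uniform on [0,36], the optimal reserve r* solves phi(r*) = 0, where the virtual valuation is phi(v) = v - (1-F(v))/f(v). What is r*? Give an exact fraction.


Step 1: For U[0,36], F(v) = v/36 and f(v) = 1/36
Step 2: phi(v) = v - (1 - v/36)/(1/36) = v - (36 - v) = 2v - 36
Step 3: Set phi(r*) = 0: 2r* - 36 = 0
Step 4: r* = 36/2 = 18 (the number of bidders n = 10 does not enter)

18


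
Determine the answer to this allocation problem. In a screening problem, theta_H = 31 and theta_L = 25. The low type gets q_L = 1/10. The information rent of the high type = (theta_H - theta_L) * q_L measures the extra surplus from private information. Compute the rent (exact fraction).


Step 1: theta_H - theta_L = 31 - 25 = 6
Step 2: Information rent = (theta_H - theta_L) * q_L
Step 3: = 6 * 1/10
Step 4: = 3/5

3/5


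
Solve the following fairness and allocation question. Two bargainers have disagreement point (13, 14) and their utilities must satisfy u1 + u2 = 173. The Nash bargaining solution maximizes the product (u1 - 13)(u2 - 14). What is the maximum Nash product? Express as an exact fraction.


Step 1: The Nash solution splits surplus symmetrically above the disagreement point
Step 2: u1 = (total + d1 - d2)/2 = (173 + 13 - 14)/2 = 86
Step 3: u2 = (total - d1 + d2)/2 = (173 - 13 + 14)/2 = 87
Step 4: Nash product = (86 - 13) * (87 - 14)
Step 5: = 73 * 73 = 5329

5329


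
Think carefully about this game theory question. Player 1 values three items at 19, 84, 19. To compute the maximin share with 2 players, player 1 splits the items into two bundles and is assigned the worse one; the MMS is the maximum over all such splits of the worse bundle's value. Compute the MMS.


Step 1: Item values = 19, 84, 19
Step 2: Enumerate all 2-bundle partitions and take the smaller bundle:
  Partition 1: {19} vs {84,19} -> bundles 19, 103; min = 19
  Partition 2: {84} vs {19,19} -> bundles 84, 38; min = 38
  Partition 3: {19} vs {19,84} -> bundles 19, 103; min = 19
Step 3: MMS = max(19, 38, 19) = 38

38


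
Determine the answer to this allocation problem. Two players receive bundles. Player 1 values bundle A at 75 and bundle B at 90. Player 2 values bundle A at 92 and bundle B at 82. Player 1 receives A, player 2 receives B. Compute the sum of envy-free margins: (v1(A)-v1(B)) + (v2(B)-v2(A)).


Step 1: Player 1's margin = v1(A) - v1(B) = 75 - 90 = -15
Step 2: Player 2's margin = v2(B) - v2(A) = 82 - 92 = -10
Step 3: Total margin = -15 + -10 = -25

-25


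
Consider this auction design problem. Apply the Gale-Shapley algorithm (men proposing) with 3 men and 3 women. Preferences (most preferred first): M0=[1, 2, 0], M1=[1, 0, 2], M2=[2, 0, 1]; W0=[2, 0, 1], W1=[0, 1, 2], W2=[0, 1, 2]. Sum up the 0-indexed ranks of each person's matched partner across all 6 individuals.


Step 1: Run Gale-Shapley (men propose, women hold best offer):
  M0 proposes to W1; she accepts
  M1 proposes to W1; rejected
  M1 proposes to W0; she accepts
  M2 proposes to W2; she accepts
Step 2: Final matching: W0-M1, W1-M0, W2-M2
Step 3: 0-indexed ranks (man's rank of his match, then woman's): 1 + 2 + 0 + 0 + 0 + 2
Step 4: Total rank sum = 5

5


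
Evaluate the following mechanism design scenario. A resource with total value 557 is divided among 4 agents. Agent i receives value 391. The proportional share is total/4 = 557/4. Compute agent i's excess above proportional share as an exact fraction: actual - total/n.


Step 1: Proportional share = 557/4
Step 2: Agent's actual allocation = 391
Step 3: Excess = 391 - 557/4 = 1007/4

1007/4


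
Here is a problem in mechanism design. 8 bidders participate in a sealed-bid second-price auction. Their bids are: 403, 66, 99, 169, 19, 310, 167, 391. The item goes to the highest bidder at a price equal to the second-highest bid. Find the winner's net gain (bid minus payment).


Step 1: Sort bids in descending order: 403, 391, 310, 169, 167, 99, 66, 19
Step 2: The winning bid is the highest: 403
Step 3: The payment equals the second-highest bid: 391
Step 4: Surplus = winner's bid - payment = 403 - 391 = 12

12


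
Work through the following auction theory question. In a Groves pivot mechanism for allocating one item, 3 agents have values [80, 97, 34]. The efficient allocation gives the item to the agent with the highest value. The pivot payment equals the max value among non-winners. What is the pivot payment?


Step 1: The efficient winner is agent 1 with value 97
Step 2: Other agents' values: [80, 34]
Step 3: Pivot payment = max(others) = 80
Step 4: The winner pays 80

80


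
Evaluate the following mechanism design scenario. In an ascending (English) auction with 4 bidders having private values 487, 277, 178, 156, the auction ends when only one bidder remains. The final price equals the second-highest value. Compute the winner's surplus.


Step 1: Identify the highest value: 487
Step 2: Identify the second-highest value: 277
Step 3: The final price = second-highest value = 277
Step 4: Surplus = 487 - 277 = 210

210


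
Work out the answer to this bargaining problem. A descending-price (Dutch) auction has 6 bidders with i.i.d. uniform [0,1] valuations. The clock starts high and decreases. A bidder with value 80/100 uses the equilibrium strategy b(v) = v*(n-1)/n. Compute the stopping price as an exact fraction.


Step 1: Dutch auctions are strategically equivalent to first-price auctions
Step 2: The equilibrium bid is b(v) = v*(n-1)/n
Step 3: b = 4/5 * 5/6
Step 4: b = 2/3

2/3


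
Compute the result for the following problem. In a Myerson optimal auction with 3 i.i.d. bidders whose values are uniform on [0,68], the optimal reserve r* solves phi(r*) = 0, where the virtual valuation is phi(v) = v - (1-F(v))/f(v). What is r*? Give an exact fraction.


Step 1: For U[0,68], F(v) = v/68 and f(v) = 1/68
Step 2: phi(v) = v - (1 - v/68)/(1/68) = v - (68 - v) = 2v - 68
Step 3: Set phi(r*) = 0: 2r* - 68 = 0
Step 4: r* = 68/2 = 34 (the number of bidders n = 3 does not enter)

34


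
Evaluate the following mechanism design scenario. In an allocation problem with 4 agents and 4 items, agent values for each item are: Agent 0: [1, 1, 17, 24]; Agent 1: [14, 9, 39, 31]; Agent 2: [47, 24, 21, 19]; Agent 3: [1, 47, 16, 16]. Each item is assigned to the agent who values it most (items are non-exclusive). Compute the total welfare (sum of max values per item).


Step 1: For each item, find the maximum value among all agents.
Step 2: Item 0 -> Agent 2 (value 47)
Step 3: Item 1 -> Agent 3 (value 47)
Step 4: Item 2 -> Agent 1 (value 39)
Step 5: Item 3 -> Agent 1 (value 31)
Step 6: Total welfare = 47 + 47 + 39 + 31 = 164

164


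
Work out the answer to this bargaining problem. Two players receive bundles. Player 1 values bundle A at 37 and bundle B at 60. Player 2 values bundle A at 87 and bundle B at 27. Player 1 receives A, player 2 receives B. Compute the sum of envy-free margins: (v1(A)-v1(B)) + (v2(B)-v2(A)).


Step 1: Player 1's margin = v1(A) - v1(B) = 37 - 60 = -23
Step 2: Player 2's margin = v2(B) - v2(A) = 27 - 87 = -60
Step 3: Total margin = -23 + -60 = -83

-83


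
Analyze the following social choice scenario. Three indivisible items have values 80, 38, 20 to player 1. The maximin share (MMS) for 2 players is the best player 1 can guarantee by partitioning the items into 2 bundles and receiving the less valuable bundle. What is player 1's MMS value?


Step 1: Item values = 80, 38, 20
Step 2: Enumerate all 2-bundle partitions and take the smaller bundle:
  Partition 1: {80} vs {38,20} -> bundles 80, 58; min = 58
  Partition 2: {38} vs {80,20} -> bundles 38, 100; min = 38
  Partition 3: {20} vs {80,38} -> bundles 20, 118; min = 20
Step 3: MMS = max(58, 38, 20) = 58

58


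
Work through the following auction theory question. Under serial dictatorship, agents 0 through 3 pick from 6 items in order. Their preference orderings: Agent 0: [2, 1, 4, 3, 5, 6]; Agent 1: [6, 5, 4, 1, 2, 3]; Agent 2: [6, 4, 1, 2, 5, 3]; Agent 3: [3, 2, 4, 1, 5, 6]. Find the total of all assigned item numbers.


Step 1: Agent 0 picks item 2
Step 2: Agent 1 picks item 6
Step 3: Agent 2 picks item 4
Step 4: Agent 3 picks item 3
Step 5: Sum = 2 + 6 + 4 + 3 = 15

15


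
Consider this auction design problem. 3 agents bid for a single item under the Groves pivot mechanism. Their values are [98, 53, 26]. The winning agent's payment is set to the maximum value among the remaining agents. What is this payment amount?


Step 1: The efficient winner is agent 0 with value 98
Step 2: Other agents' values: [53, 26]
Step 3: Pivot payment = max(others) = 53
Step 4: The winner pays 53

53


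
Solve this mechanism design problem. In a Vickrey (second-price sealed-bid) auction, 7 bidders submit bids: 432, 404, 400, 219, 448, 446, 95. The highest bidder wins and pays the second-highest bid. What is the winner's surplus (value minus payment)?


Step 1: Sort bids in descending order: 448, 446, 432, 404, 400, 219, 95
Step 2: The winning bid is the highest: 448
Step 3: The payment equals the second-highest bid: 446
Step 4: Surplus = winner's bid - payment = 448 - 446 = 2

2


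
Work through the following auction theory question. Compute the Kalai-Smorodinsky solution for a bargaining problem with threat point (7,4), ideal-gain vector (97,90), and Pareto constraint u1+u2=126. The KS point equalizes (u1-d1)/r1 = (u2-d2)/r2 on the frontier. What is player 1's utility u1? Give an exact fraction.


Step 1: At the KS point, (u1-d1)/r1 = (u2-d2)/r2 = t and u1+u2 = 126
Step 2: u1 = d1 + r1*t and u2 = d2 + r2*t, so (d1 + r1*t) + (d2 + r2*t) = 126
Step 3: t = (126 - 7 - 4)/(97 + 90) = 115/187
Step 4: u1 = d1 + r1*t = 7 + 97 * 115/187 = 12464/187
Step 5: (Check: u2 = d2 + r2*t = 11098/187; u1+u2 = 12464/187 + 11098/187 = 126, on the frontier.)

12464/187


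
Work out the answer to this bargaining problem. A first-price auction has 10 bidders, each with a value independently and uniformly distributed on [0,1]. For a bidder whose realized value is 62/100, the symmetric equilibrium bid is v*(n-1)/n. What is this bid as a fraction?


Step 1: The symmetric BNE bidding function is b(v) = v * (n-1) / n
Step 2: Substitute v = 31/50 and n = 10
Step 3: b = 31/50 * 9/10
Step 4: b = 279/500

279/500


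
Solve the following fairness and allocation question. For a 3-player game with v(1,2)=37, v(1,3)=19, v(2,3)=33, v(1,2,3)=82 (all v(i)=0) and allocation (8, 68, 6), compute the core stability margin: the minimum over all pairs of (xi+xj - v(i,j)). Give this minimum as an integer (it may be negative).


Step 1: Slack for coalition (1,2): x1+x2 - v12 = 76 - 37 = 39
Step 2: Slack for coalition (1,3): x1+x3 - v13 = 14 - 19 = -5
Step 3: Slack for coalition (2,3): x2+x3 - v23 = 74 - 33 = 41
Step 4: Minimum slack = min(39, -5, 41) = -5, attained by (1,3); coalition (1,3) can block (slack < 0), so the allocation is not in the core

-5


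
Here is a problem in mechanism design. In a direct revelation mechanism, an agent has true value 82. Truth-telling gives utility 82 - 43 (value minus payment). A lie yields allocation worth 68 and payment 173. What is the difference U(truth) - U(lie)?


Step 1: U(truth) = value - payment = 82 - 43 = 39
Step 2: U(lie) = allocation - payment = 68 - 173 = -105
Step 3: IC gap = 39 - (-105) = 144

144


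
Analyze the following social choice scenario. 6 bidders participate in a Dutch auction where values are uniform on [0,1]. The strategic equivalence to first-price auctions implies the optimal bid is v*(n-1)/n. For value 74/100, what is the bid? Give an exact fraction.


Step 1: Dutch auctions are strategically equivalent to first-price auctions
Step 2: The equilibrium bid is b(v) = v*(n-1)/n
Step 3: b = 37/50 * 5/6
Step 4: b = 37/60

37/60


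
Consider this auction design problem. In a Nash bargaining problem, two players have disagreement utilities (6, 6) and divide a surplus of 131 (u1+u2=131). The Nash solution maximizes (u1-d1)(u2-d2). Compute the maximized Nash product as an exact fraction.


Step 1: The Nash solution splits surplus symmetrically above the disagreement point
Step 2: u1 = (total + d1 - d2)/2 = (131 + 6 - 6)/2 = 131/2
Step 3: u2 = (total - d1 + d2)/2 = (131 - 6 + 6)/2 = 131/2
Step 4: Nash product = (131/2 - 6) * (131/2 - 6)
Step 5: = 119/2 * 119/2 = 14161/4

14161/4


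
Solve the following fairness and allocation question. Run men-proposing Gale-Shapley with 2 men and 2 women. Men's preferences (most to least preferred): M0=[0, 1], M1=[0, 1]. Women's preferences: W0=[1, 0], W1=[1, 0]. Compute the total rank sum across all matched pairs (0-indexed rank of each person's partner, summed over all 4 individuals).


Step 1: Run Gale-Shapley (men propose, women hold best offer):
  M0 proposes to W0; she accepts
  M1 proposes to W0; she switches from M0
  M0 proposes to W1; she accepts
Step 2: Final matching: W0-M1, W1-M0
Step 3: 0-indexed ranks (man's rank of his match, then woman's): 0 + 0 + 1 + 1
Step 4: Total rank sum = 2

2


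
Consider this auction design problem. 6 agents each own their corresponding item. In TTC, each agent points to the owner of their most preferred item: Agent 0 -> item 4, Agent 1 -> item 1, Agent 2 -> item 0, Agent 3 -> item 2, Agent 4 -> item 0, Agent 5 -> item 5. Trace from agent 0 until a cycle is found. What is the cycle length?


Step 1: Trace the pointer graph from agent 0: 0 -> 4 -> 0
Step 2: A cycle is detected when we revisit agent 0
Step 3: The cycle is: 0 -> 4 -> 0
Step 4: Cycle length = 2

2


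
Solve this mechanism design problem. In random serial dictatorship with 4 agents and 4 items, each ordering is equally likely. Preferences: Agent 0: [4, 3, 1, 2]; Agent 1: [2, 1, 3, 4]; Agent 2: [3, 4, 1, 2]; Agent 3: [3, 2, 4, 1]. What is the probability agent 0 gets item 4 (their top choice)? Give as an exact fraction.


Step 1: Agent 0 wants item 4
Step 2: There are 24 possible orderings of agents
Step 3: In 18 orderings, agent 0 gets item 4
Step 4: Probability = 18/24 = 3/4

3/4


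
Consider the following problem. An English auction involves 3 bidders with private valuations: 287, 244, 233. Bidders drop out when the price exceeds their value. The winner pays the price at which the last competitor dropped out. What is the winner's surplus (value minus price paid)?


Step 1: Identify the highest value: 287
Step 2: Identify the second-highest value: 244
Step 3: The final price = second-highest value = 244
Step 4: Surplus = 287 - 244 = 43

43


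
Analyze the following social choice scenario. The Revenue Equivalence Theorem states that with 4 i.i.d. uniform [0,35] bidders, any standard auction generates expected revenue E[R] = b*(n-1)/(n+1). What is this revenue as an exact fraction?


Step 1: By Revenue Equivalence, expected revenue = b*(n-1)/(n+1)
Step 2: Substituting n = 4, b = 35
Step 3: Revenue = 35*(4-1)/(4+1) = 35*3/5
Step 4: Revenue = 105/5 = 21

21


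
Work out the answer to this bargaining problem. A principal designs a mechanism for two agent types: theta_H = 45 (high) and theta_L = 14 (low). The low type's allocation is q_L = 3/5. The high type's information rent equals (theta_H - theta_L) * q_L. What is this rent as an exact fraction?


Step 1: theta_H - theta_L = 45 - 14 = 31
Step 2: Information rent = (theta_H - theta_L) * q_L
Step 3: = 31 * 3/5
Step 4: = 93/5

93/5


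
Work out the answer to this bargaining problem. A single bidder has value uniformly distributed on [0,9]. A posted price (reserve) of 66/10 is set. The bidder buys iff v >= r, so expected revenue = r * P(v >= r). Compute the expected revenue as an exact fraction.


Step 1: Posted price r = 33/5, value support [0,9]
Step 2: P(v >= r) = (9 - 33/5)/9 = 4/15
Step 3: Expected revenue = r * P(v >= r) = 33/5 * 4/15
Step 4: Revenue = 44/25

44/25


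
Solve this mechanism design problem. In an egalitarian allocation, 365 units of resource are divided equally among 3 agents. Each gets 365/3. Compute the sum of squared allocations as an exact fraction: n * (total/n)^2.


Step 1: Each agent's share = 365/3
Step 2: Square of each share = (365/3)^2 = 133225/9
Step 3: Sum of squares = 3 * 133225/9 = 133225/3

133225/3


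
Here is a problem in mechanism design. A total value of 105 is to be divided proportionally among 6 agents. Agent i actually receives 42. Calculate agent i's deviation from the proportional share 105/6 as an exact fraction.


Step 1: Proportional share = 105/6 = 35/2
Step 2: Agent's actual allocation = 42
Step 3: Excess = 42 - 35/2 = 49/2

49/2


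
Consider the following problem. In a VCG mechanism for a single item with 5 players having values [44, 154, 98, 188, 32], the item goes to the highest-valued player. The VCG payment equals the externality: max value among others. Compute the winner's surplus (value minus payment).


Step 1: The winner is the agent with the highest value: agent 3 with value 188
Step 2: Values of other agents: [44, 154, 98, 32]
Step 3: VCG payment = max of others' values = 154
Step 4: Surplus = 188 - 154 = 34

34


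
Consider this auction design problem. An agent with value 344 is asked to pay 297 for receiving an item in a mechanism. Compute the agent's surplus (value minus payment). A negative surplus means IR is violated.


Step 1: Surplus = value - payment = 344 - 297 = 47
Step 2: IR is satisfied (surplus >= 0)

47


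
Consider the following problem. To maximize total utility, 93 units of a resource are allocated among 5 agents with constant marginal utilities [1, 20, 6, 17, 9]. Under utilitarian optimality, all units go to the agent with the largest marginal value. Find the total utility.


Step 1: The marginal utilities are [1, 20, 6, 17, 9]
Step 2: The highest marginal utility is 20
Step 3: All 93 units go to that agent
Step 4: Total utility = 20 * 93 = 1860

1860


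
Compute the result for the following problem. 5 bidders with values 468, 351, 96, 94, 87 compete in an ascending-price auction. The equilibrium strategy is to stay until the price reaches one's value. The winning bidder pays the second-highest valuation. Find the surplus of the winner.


Step 1: Identify the highest value: 468
Step 2: Identify the second-highest value: 351
Step 3: The final price = second-highest value = 351
Step 4: Surplus = 468 - 351 = 117

117


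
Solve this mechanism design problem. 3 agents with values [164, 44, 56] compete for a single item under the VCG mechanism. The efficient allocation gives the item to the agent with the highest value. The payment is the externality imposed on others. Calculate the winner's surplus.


Step 1: The winner is the agent with the highest value: agent 0 with value 164
Step 2: Values of other agents: [44, 56]
Step 3: VCG payment = max of others' values = 56
Step 4: Surplus = 164 - 56 = 108

108


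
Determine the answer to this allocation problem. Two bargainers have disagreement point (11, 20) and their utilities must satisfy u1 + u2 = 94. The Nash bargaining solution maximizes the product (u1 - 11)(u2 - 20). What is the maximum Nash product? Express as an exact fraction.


Step 1: The Nash solution splits surplus symmetrically above the disagreement point
Step 2: u1 = (total + d1 - d2)/2 = (94 + 11 - 20)/2 = 85/2
Step 3: u2 = (total - d1 + d2)/2 = (94 - 11 + 20)/2 = 103/2
Step 4: Nash product = (85/2 - 11) * (103/2 - 20)
Step 5: = 63/2 * 63/2 = 3969/4

3969/4


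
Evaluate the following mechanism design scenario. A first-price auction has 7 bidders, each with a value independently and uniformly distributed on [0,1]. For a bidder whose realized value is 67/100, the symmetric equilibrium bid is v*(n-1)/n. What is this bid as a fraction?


Step 1: The symmetric BNE bidding function is b(v) = v * (n-1) / n
Step 2: Substitute v = 67/100 and n = 7
Step 3: b = 67/100 * 6/7
Step 4: b = 201/350

201/350


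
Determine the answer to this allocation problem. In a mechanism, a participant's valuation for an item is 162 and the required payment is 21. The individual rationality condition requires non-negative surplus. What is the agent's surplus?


Step 1: Surplus = value - payment = 162 - 21 = 141
Step 2: IR is satisfied (surplus >= 0)

141


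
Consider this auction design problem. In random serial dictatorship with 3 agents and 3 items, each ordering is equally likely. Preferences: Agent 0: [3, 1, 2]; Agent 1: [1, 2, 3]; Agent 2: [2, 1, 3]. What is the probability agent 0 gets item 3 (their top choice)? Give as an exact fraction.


Step 1: Agent 0 wants item 3
Step 2: There are 6 possible orderings of agents
Step 3: In 6 orderings, agent 0 gets item 3
Step 4: Probability = 6/6 = 1

1


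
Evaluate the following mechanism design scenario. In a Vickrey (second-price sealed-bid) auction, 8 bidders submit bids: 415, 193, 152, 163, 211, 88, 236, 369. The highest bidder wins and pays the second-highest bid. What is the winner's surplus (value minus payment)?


Step 1: Sort bids in descending order: 415, 369, 236, 211, 193, 163, 152, 88
Step 2: The winning bid is the highest: 415
Step 3: The payment equals the second-highest bid: 369
Step 4: Surplus = winner's bid - payment = 415 - 369 = 46

46


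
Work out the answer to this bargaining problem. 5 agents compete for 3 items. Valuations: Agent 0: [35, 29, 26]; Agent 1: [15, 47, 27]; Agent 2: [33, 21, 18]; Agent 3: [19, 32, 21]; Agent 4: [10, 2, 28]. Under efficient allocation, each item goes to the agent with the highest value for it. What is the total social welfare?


Step 1: For each item, find the maximum value among all agents.
Step 2: Item 0 -> Agent 0 (value 35)
Step 3: Item 1 -> Agent 1 (value 47)
Step 4: Item 2 -> Agent 4 (value 28)
Step 5: Total welfare = 35 + 47 + 28 = 110

110


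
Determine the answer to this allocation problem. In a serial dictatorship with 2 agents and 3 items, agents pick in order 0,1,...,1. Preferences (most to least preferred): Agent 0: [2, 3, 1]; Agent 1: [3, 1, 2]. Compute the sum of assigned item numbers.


Step 1: Agent 0 picks item 2
Step 2: Agent 1 picks item 3
Step 3: Sum = 2 + 3 = 5

5


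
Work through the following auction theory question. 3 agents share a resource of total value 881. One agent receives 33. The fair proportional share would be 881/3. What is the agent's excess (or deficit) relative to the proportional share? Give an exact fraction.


Step 1: Proportional share = 881/3
Step 2: Agent's actual allocation = 33
Step 3: Excess = 33 - 881/3 = -782/3

-782/3


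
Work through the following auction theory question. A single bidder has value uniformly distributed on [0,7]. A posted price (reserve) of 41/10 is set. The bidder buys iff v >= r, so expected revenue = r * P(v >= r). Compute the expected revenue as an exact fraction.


Step 1: Posted price r = 41/10, value support [0,7]
Step 2: P(v >= r) = (7 - 41/10)/7 = 29/70
Step 3: Expected revenue = r * P(v >= r) = 41/10 * 29/70
Step 4: Revenue = 1189/700

1189/700


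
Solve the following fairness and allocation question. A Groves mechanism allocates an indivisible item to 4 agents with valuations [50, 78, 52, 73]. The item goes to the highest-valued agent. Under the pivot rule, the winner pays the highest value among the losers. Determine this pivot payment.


Step 1: The efficient winner is agent 1 with value 78
Step 2: Other agents' values: [50, 52, 73]
Step 3: Pivot payment = max(others) = 73
Step 4: The winner pays 73

73


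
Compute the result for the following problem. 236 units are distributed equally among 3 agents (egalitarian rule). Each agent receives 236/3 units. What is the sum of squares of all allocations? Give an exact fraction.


Step 1: Each agent's share = 236/3
Step 2: Square of each share = (236/3)^2 = 55696/9
Step 3: Sum of squares = 3 * 55696/9 = 55696/3

55696/3


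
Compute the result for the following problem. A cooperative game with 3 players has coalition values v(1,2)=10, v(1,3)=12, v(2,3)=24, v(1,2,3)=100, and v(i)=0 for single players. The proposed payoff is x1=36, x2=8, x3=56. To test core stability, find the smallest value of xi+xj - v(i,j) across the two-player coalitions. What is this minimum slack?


Step 1: Slack for coalition (1,2): x1+x2 - v12 = 44 - 10 = 34
Step 2: Slack for coalition (1,3): x1+x3 - v13 = 92 - 12 = 80
Step 3: Slack for coalition (2,3): x2+x3 - v23 = 64 - 24 = 40
Step 4: Minimum slack = min(34, 80, 40) = 34, attained by (1,2); no pair can gain by deviating, so the allocation is in the core

34


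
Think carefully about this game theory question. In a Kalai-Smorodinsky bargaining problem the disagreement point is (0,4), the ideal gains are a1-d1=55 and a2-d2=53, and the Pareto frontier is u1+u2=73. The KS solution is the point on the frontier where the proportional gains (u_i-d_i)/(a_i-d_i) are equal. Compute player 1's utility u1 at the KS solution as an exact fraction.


Step 1: At the KS point, (u1-d1)/r1 = (u2-d2)/r2 = t and u1+u2 = 73
Step 2: u1 = d1 + r1*t and u2 = d2 + r2*t, so (d1 + r1*t) + (d2 + r2*t) = 73
Step 3: t = (73 - 0 - 4)/(55 + 53) = 69/108 = 23/36
Step 4: u1 = d1 + r1*t = 0 + 55 * 23/36 = 1265/36
Step 5: (Check: u2 = d2 + r2*t = 1363/36; u1+u2 = 1265/36 + 1363/36 = 73, on the frontier.)

1265/36


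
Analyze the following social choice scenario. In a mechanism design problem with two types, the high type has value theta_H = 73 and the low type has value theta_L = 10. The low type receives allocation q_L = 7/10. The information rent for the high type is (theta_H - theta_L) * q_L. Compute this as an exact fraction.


Step 1: theta_H - theta_L = 73 - 10 = 63
Step 2: Information rent = (theta_H - theta_L) * q_L
Step 3: = 63 * 7/10
Step 4: = 441/10

441/10


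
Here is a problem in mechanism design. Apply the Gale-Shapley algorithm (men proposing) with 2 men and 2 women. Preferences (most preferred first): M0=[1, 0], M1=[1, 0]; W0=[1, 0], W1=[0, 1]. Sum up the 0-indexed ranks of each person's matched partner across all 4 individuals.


Step 1: Run Gale-Shapley (men propose, women hold best offer):
  M0 proposes to W1; she accepts
  M1 proposes to W1; rejected
  M1 proposes to W0; she accepts
Step 2: Final matching: W0-M1, W1-M0
Step 3: 0-indexed ranks (man's rank of his match, then woman's): 1 + 0 + 0 + 0
Step 4: Total rank sum = 1

1


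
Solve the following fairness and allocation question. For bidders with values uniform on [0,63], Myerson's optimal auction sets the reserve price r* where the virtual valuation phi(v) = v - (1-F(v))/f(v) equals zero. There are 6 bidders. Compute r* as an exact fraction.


Step 1: For U[0,63], F(v) = v/63 and f(v) = 1/63
Step 2: phi(v) = v - (1 - v/63)/(1/63) = v - (63 - v) = 2v - 63
Step 3: Set phi(r*) = 0: 2r* - 63 = 0
Step 4: r* = 63/2 (the number of bidders n = 6 does not enter)

63/2


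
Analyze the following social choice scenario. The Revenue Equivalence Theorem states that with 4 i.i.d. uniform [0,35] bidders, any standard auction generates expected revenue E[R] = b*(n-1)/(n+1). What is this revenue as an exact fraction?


Step 1: By Revenue Equivalence, expected revenue = b*(n-1)/(n+1)
Step 2: Substituting n = 4, b = 35
Step 3: Revenue = 35*(4-1)/(4+1) = 35*3/5
Step 4: Revenue = 105/5 = 21

21


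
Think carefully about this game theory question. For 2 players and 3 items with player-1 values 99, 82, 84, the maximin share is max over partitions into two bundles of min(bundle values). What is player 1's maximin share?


Step 1: Item values = 99, 82, 84
Step 2: Enumerate all 2-bundle partitions and take the smaller bundle:
  Partition 1: {99} vs {82,84} -> bundles 99, 166; min = 99
  Partition 2: {82} vs {99,84} -> bundles 82, 183; min = 82
  Partition 3: {84} vs {99,82} -> bundles 84, 181; min = 84
Step 3: MMS = max(99, 82, 84) = 99

99


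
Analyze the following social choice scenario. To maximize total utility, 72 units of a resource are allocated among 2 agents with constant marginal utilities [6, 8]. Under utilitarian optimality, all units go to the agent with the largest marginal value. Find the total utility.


Step 1: The marginal utilities are [6, 8]
Step 2: The highest marginal utility is 8
Step 3: All 72 units go to that agent
Step 4: Total utility = 8 * 72 = 576

576


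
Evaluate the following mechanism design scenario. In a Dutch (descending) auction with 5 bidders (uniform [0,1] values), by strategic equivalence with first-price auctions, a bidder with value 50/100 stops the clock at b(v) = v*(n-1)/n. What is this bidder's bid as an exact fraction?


Step 1: Dutch auctions are strategically equivalent to first-price auctions
Step 2: The equilibrium bid is b(v) = v*(n-1)/n
Step 3: b = 1/2 * 4/5
Step 4: b = 2/5

2/5


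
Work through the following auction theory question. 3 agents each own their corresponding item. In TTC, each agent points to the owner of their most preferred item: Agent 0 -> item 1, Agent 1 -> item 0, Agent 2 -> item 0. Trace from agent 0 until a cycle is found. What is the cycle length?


Step 1: Trace the pointer graph from agent 0: 0 -> 1 -> 0
Step 2: A cycle is detected when we revisit agent 0
Step 3: The cycle is: 0 -> 1 -> 0
Step 4: Cycle length = 2

2


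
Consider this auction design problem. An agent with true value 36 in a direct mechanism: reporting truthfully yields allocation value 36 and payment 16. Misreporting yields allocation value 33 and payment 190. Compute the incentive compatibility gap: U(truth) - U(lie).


Step 1: U(truth) = value - payment = 36 - 16 = 20
Step 2: U(lie) = allocation - payment = 33 - 190 = -157
Step 3: IC gap = 20 - (-157) = 177

177


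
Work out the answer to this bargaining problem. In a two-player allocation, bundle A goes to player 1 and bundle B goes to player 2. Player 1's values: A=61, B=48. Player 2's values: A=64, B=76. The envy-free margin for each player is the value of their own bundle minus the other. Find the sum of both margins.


Step 1: Player 1's margin = v1(A) - v1(B) = 61 - 48 = 13
Step 2: Player 2's margin = v2(B) - v2(A) = 76 - 64 = 12
Step 3: Total margin = 13 + 12 = 25

25


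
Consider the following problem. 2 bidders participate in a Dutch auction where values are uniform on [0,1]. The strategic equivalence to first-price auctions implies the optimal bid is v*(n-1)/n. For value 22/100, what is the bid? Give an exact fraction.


Step 1: Dutch auctions are strategically equivalent to first-price auctions
Step 2: The equilibrium bid is b(v) = v*(n-1)/n
Step 3: b = 11/50 * 1/2
Step 4: b = 11/100

11/100


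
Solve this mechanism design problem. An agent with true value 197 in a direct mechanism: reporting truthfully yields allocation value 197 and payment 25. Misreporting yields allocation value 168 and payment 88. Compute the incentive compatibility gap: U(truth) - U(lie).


Step 1: U(truth) = value - payment = 197 - 25 = 172
Step 2: U(lie) = allocation - payment = 168 - 88 = 80
Step 3: IC gap = 172 - 80 = 92

92
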